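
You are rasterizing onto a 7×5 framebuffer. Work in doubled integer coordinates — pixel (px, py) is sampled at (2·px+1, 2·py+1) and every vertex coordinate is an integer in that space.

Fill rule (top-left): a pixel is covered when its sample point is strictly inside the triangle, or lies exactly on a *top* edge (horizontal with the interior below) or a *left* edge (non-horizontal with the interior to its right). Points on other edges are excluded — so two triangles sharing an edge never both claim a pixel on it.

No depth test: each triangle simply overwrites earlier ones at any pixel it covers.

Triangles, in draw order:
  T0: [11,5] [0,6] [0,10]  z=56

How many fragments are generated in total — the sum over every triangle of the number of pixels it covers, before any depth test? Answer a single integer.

T0:
  2·area = 44  (B↔C swapped to make it positive)
  edge (11, 5)→(0, 10): d=(-11,5) right/bottom  bias=-1
  edge (0, 10)→(0, 6): d=(0,-4) top-left  bias=+0
  edge (0, 6)→(11, 5): d=(11,-1) top-left  bias=+0
    (5,2)@(11, 5): e=[0,44,0] → .  [on edge]
    (0,3)@(1, 7): e=[28,4,12] → X
    (1,3)@(3, 7): e=[18,12,14] → X
    (2,3)@(5, 7): e=[8,20,16] → X
    (3,3)@(7, 7): e=[-2,28,18] → .
    (0,4)@(1, 9): e=[6,4,34] → X
    (1,4)@(3, 9): e=[-4,12,36] → .
    (2,4)@(5, 9): e=[-14,20,38] → .
  covered (4 px):
    . . . . . . .
    . . . . . . .
    . . . . . . .
    X X X . . . .
    X . . . . . .

Answer: 4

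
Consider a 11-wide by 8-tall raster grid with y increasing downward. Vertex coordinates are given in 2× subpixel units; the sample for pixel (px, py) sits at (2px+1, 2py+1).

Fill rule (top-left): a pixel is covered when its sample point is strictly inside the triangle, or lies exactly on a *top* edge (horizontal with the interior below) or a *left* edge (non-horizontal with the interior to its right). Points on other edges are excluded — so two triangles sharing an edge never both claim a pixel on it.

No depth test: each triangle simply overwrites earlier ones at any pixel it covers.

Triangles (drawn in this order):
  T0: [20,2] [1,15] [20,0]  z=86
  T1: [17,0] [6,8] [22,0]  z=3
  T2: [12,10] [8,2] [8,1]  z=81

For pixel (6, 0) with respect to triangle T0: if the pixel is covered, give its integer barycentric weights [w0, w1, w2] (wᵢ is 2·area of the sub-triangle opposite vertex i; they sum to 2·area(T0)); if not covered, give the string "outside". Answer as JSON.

T0:
  2·area = 38
  edge (20, 2)→(1, 15): d=(-19,13) right/bottom  bias=-1
  edge (1, 15)→(20, 0): d=(19,-15) top-left  bias=+0
  edge (20, 0)→(20, 2): d=(0,2) right/bottom  bias=-1
    (9,0)@(19, 1): e=[32,4,2] → #
    (10,0)@(21, 1): e=[6,34,-2] → ·
    (8,1)@(17, 3): e=[20,12,6] → #
    (9,1)@(19, 3): e=[-6,42,2] → ·
    (7,2)@(15, 5): e=[8,20,10] → #
    (8,2)@(17, 5): e=[-18,50,6] → ·
    (7,3)@(15, 7): e=[-30,58,10] → ·
    (4,4)@(9, 9): e=[10,6,22] → #
    (5,4)@(11, 9): e=[-16,36,18] → ·
    (4,5)@(9, 11): e=[-28,44,22] → ·
    (0,7)@(1, 15): e=[0,0,38] → ·  [on edge]
  covered (4 px):
    · · · · · · · · · # ·
    · · · · · · · · # · ·
    · · · · · · · # · · ·
    · · · · · · · · · · ·
    · · · · # · · · · · ·
    · · · · · · · · · · ·
    · · · · · · · · · · ·
    · · · · · · · · · · ·
T1:
  2·area = 40  (B↔C swapped to make it positive)
  edge (17, 0)→(22, 0): d=(5,0) top-left  bias=+0
  edge (22, 0)→(6, 8): d=(-16,8) right/bottom  bias=-1
  edge (6, 8)→(17, 0): d=(11,-8) top-left  bias=+0
    (8,0)@(17, 1): e=[5,24,11] → #
    (9,0)@(19, 1): e=[5,8,27] → #
    (10,0)@(21, 1): e=[5,-8,43] → ·
    (6,1)@(13, 3): e=[15,24,1] → #
    (7,1)@(15, 3): e=[15,8,17] → #
    (8,1)@(17, 3): e=[15,-8,33] → ·
    (9,1)@(19, 3): e=[15,-24,49] → ·
    (5,2)@(11, 5): e=[25,8,7] → #
    (6,2)@(13, 5): e=[25,-8,23] → ·
    (7,2)@(15, 5): e=[25,-24,39] → ·
    (5,3)@(11, 7): e=[35,-24,29] → ·
  covered (5 px):
    · · · · · · · · # # ·
    · · · · · · # # · · ·
    · · · · · # · · · · ·
    · · · · · · · · · · ·
    · · · · · · · · · · ·
    · · · · · · · · · · ·
    · · · · · · · · · · ·
    · · · · · · · · · · ·
T2:
  2·area = 4
  edge (12, 10)→(8, 2): d=(-4,-8) top-left  bias=+0
  edge (8, 2)→(8, 1): d=(0,-1) top-left  bias=+0
  edge (8, 1)→(12, 10): d=(4,9) right/bottom  bias=-1
  covered (0 px):
    · · · · · · · · · · ·
    · · · · · · · · · · ·
    · · · · · · · · · · ·
    · · · · · · · · · · ·
    · · · · · · · · · · ·
    · · · · · · · · · · ·
    · · · · · · · · · · ·
    · · · · · · · · · · ·

Final: "outside"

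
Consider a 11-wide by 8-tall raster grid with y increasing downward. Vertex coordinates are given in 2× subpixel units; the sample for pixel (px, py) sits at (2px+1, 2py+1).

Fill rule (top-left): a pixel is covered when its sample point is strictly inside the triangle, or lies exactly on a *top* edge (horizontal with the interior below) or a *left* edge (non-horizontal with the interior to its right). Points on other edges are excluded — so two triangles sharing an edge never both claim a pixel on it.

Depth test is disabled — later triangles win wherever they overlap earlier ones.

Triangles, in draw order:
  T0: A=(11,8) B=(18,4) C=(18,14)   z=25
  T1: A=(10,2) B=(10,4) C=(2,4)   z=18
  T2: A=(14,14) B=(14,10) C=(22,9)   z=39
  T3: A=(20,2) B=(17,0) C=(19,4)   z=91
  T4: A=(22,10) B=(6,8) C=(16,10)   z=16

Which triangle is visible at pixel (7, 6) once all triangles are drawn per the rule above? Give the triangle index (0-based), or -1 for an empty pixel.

T0:
  2·area = 70
  edge (11, 8)→(18, 4): d=(7,-4) top-left  bias=+0
  edge (18, 4)→(18, 14): d=(0,10) right/bottom  bias=-1
  edge (18, 14)→(11, 8): d=(-7,-6) top-left  bias=+0
    (8,2)@(17, 5): e=[3,10,57] → #
    (9,2)@(19, 5): e=[11,-10,69] → ·
    (6,3)@(13, 7): e=[1,50,19] → #
    (7,3)@(15, 7): e=[9,30,31] → #
    (9,3)@(19, 7): e=[25,-10,55] → ·
    (6,4)@(13, 9): e=[15,50,5] → #
    (9,4)@(19, 9): e=[39,-10,41] → ·
    (6,5)@(13, 11): e=[29,50,-9] → ·
    (7,5)@(15, 11): e=[37,30,3] → #
    (9,5)@(19, 11): e=[53,-10,27] → ·
    (7,6)@(15, 13): e=[51,30,-11] → ·
    (8,6)@(17, 13): e=[59,10,1] → #
  covered (10 px):
    · · · · · · · · · · ·
    · · · · · · · · · · ·
    · · · · · · · · # · ·
    · · · · · · # # # · ·
    · · · · · · # # # · ·
    · · · · · · · # # · ·
    · · · · · · · · # · ·
    · · · · · · · · · · ·
T1:
  2·area = 16
  edge (10, 2)→(10, 4): d=(0,2) right/bottom  bias=-1
  edge (10, 4)→(2, 4): d=(-8,0) right/bottom  bias=-1
  edge (2, 4)→(10, 2): d=(8,-2) top-left  bias=+0
    (3,1)@(7, 3): e=[6,8,2] → #
    (4,1)@(9, 3): e=[2,8,6] → #
    (5,1)@(11, 3): e=[-2,8,10] → ·
    (3,2)@(7, 5): e=[6,-8,18] → ·
    (4,2)@(9, 5): e=[2,-8,22] → ·
  covered (2 px):
    · · · · · · · · · · ·
    · · · # # · · · · · ·
    · · · · · · · · · · ·
    · · · · · · · · · · ·
    · · · · · · · · · · ·
    · · · · · · · · · · ·
    · · · · · · · · · · ·
    · · · · · · · · · · ·
T2:
  2·area = 32
  edge (14, 14)→(14, 10): d=(0,-4) top-left  bias=+0
  edge (14, 10)→(22, 9): d=(8,-1) top-left  bias=+0
  edge (22, 9)→(14, 14): d=(-8,5) right/bottom  bias=-1
    (7,5)@(15, 11): e=[4,9,19] → #
    (8,5)@(17, 11): e=[12,11,9] → #
    (9,5)@(19, 11): e=[20,13,-1] → ·
    (7,6)@(15, 13): e=[4,25,3] → #
    (8,6)@(17, 13): e=[12,27,-7] → ·
    (7,7)@(15, 15): e=[4,41,-13] → ·
  covered (3 px):
    · · · · · · · · · · ·
    · · · · · · · · · · ·
    · · · · · · · · · · ·
    · · · · · · · · · · ·
    · · · · · · · · · · ·
    · · · · · · · # # · ·
    · · · · · · · # · · ·
    · · · · · · · · · · ·
T3:
  2·area = 8  (B↔C swapped to make it positive)
  edge (20, 2)→(19, 4): d=(-1,2) right/bottom  bias=-1
  edge (19, 4)→(17, 0): d=(-2,-4) top-left  bias=+0
  edge (17, 0)→(20, 2): d=(3,2) right/bottom  bias=-1
    (9,1)@(19, 3): e=[1,2,5] → #
    (10,1)@(21, 3): e=[-3,10,1] → ·
    (9,2)@(19, 5): e=[-1,-2,11] → ·
  covered (1 px):
    · · · · · · · · · · ·
    · · · · · · · · · # ·
    · · · · · · · · · · ·
    · · · · · · · · · · ·
    · · · · · · · · · · ·
    · · · · · · · · · · ·
    · · · · · · · · · · ·
    · · · · · · · · · · ·
T4:
  2·area = 12  (B↔C swapped to make it positive)
  edge (22, 10)→(16, 10): d=(-6,0) right/bottom  bias=-1
  edge (16, 10)→(6, 8): d=(-10,-2) top-left  bias=+0
  edge (6, 8)→(22, 10): d=(16,2) right/bottom  bias=-1
    (0,3)@(1, 7): e=[18,0,-6] → ·  [on edge]
    (5,4)@(11, 9): e=[6,0,6] → #  [on edge]
    (6,4)@(13, 9): e=[6,4,2] → #
    (7,4)@(15, 9): e=[6,8,-2] → ·
    (5,5)@(11, 11): e=[-6,-20,38] → ·
    (6,5)@(13, 11): e=[-6,-16,34] → ·
    (10,5)@(21, 11): e=[-6,0,18] → ·  [on edge]
  covered (2 px):
    · · · · · · · · · · ·
    · · · · · · · · · · ·
    · · · · · · · · · · ·
    · · · · · · · · · · ·
    · · · · · # # · · · ·
    · · · · · · · · · · ·
    · · · · · · · · · · ·
    · · · · · · · · · · ·

Z-buffer (winner per pixel, '.' = empty):
  . . . . . . . . . . .
  . . . 1 1 . . . . 3 .
  . . . . . . . . 0 . .
  . . . . . . 0 0 0 . .
  . . . . . 4 4 0 0 . .
  . . . . . . . 2 2 . .
  . . . . . . . 2 0 . .
  . . . . . . . . . . .

Answer: 2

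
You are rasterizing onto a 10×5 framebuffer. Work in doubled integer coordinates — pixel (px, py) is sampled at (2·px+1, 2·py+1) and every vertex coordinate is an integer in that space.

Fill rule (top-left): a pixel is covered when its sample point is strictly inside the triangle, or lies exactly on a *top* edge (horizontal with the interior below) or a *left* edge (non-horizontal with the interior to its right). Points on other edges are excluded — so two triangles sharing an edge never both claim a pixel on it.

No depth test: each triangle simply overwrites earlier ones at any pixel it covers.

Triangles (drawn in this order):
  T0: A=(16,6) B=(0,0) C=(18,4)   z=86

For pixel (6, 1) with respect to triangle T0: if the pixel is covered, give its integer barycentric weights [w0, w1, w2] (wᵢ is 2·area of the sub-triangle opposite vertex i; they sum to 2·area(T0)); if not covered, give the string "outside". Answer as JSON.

T0:
  2·area = 44
  edge (16, 6)→(0, 0): d=(-16,-6) top-left  bias=+0
  edge (0, 0)→(18, 4): d=(18,4) right/bottom  bias=-1
  edge (18, 4)→(16, 6): d=(-2,2) right/bottom  bias=-1
    (1,0)@(3, 1): e=[2,6,36] → #
    (2,0)@(5, 1): e=[14,-2,32] → ·
    (1,1)@(3, 3): e=[-30,42,32] → ·
    (4,1)@(9, 3): e=[6,18,20] → #
    (5,1)@(11, 3): e=[18,10,16] → #
    (6,1)@(13, 3): e=[30,2,12] → #
    (7,1)@(15, 3): e=[42,-6,8] → ·
    (9,1)@(19, 3): e=[66,-22,0] → ·  [on edge]
    (4,2)@(9, 5): e=[-26,54,16] → ·
    (5,2)@(11, 5): e=[-14,46,12] → ·
    (6,2)@(13, 5): e=[-2,38,8] → ·
    (7,2)@(15, 5): e=[10,30,4] → #
    (8,2)@(17, 5): e=[22,22,0] → ·  [on edge]
    (7,3)@(15, 7): e=[-22,66,0] → ·  [on edge]
    (6,4)@(13, 9): e=[-66,110,0] → ·  [on edge]
  covered (5 px):
    · # · · · · · · · ·
    · · · · # # # · · ·
    · · · · · · · # · ·
    · · · · · · · · · ·
    · · · · · · · · · ·

Result: [2,12,30]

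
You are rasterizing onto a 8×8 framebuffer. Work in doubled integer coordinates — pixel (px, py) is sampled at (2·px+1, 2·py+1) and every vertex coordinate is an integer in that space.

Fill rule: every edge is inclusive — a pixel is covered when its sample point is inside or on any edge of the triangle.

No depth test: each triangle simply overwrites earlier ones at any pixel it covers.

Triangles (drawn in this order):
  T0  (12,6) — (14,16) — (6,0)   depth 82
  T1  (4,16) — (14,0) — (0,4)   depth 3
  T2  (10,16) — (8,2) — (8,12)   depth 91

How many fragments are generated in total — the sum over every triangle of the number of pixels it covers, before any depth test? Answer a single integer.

T0:
  2·area = 48
  edge (12, 6)→(14, 16): d=(2,10) inclusive
  edge (14, 16)→(6, 0): d=(-8,-16) inclusive
  edge (6, 0)→(12, 6): d=(6,6) inclusive
    (3,0)@(7, 1): e=[40,8,0] → #  [on edge]
    (4,0)@(9, 1): e=[20,40,-12] → ·
    (5,0)@(11, 1): e=[0,72,-24] → ·  [on edge]
    (3,1)@(7, 3): e=[44,-8,12] → ·
    (4,1)@(9, 3): e=[24,24,0] → #  [on edge]
    (5,1)@(11, 3): e=[4,56,-12] → ·
    (4,2)@(9, 5): e=[28,8,12] → #
    (5,2)@(11, 5): e=[8,40,0] → #  [on edge]
    (6,2)@(13, 5): e=[-12,72,-12] → ·
    (4,3)@(9, 7): e=[32,-8,24] → ·
    (5,3)@(11, 7): e=[12,24,12] → #
    (6,3)@(13, 7): e=[-8,56,0] → ·  [on edge]
    (7,4)@(15, 9): e=[-24,72,0] → ·  [on edge]
    (6,5)@(13, 11): e=[0,24,24] → #  [on edge]
  covered (8 px):
    · · · # · · · ·
    · · · · # · · ·
    · · · · # # · ·
    · · · · · # · ·
    · · · · · # · ·
    · · · · · · # ·
    · · · · · · # ·
    · · · · · · · ·
T1:
  2·area = 184  (B↔C swapped to make it positive)
  edge (4, 16)→(0, 4): d=(-4,-12) inclusive
  edge (0, 4)→(14, 0): d=(14,-4) inclusive
  edge (14, 0)→(4, 16): d=(-10,16) inclusive
    (5,0)@(11, 1): e=[144,2,38] → #
    (6,0)@(13, 1): e=[168,10,6] → #
    (7,0)@(15, 1): e=[192,18,-26] → ·
    (2,1)@(5, 3): e=[64,6,114] → #
    (3,1)@(7, 3): e=[88,14,82] → #
    (4,1)@(9, 3): e=[112,22,50] → #
    (6,1)@(13, 3): e=[160,38,-14] → ·
    (0,2)@(1, 5): e=[8,18,158] → #
    (1,2)@(3, 5): e=[32,26,126] → #
    (5,2)@(11, 5): e=[128,58,-2] → ·
    (0,3)@(1, 7): e=[0,46,138] → #  [on edge]
    (5,3)@(11, 7): e=[120,86,-22] → ·
    (1,6)@(3, 13): e=[0,138,46] → #  [on edge]
  covered (24 px):
    · · · · · # # ·
    · · # # # # · ·
    # # # # # · · ·
    # # # # # · · ·
    · # # # · · · ·
    · # # # · · · ·
    · # # · · · · ·
    · · · · · · · ·
T2:
  2·area = 20  (B↔C swapped to make it positive)
  edge (10, 16)→(8, 12): d=(-2,-4) inclusive
  edge (8, 12)→(8, 2): d=(0,-10) inclusive
  edge (8, 2)→(10, 16): d=(2,14) inclusive
    (4,4)@(9, 9): e=[10,10,0] → #  [on edge]
    (5,4)@(11, 9): e=[18,30,-28] → ·
    (4,5)@(9, 11): e=[6,10,4] → #
    (5,5)@(11, 11): e=[14,30,-24] → ·
    (4,6)@(9, 13): e=[2,10,8] → #
    (5,6)@(11, 13): e=[10,30,-20] → ·
    (4,7)@(9, 15): e=[-2,10,12] → ·
  covered (3 px):
    · · · · · · · ·
    · · · · · · · ·
    · · · · · · · ·
    · · · · · · · ·
    · · · · # · · ·
    · · · · # · · ·
    · · · · # · · ·
    · · · · · · · ·

Result: 35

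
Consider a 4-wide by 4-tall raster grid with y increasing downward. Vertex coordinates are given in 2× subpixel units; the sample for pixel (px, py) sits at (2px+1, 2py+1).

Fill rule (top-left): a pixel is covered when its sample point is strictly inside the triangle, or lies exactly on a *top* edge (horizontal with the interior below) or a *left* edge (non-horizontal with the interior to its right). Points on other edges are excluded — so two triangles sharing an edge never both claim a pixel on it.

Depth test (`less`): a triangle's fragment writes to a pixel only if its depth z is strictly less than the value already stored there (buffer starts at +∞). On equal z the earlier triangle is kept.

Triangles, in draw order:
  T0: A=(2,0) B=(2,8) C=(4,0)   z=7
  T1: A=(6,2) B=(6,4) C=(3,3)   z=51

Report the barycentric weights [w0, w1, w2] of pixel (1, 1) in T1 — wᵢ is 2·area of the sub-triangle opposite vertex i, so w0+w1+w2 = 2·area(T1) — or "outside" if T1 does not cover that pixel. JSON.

T0:
  2·area = 16  (B↔C swapped to make it positive)
  edge (2, 0)→(4, 0): d=(2,0) top-left  bias=+0
  edge (4, 0)→(2, 8): d=(-2,8) right/bottom  bias=-1
  edge (2, 8)→(2, 0): d=(0,-8) top-left  bias=+0
    (1,0)@(3, 1): e=[2,6,8] → #
    (2,0)@(5, 1): e=[2,-10,24] → ·
    (1,1)@(3, 3): e=[6,2,8] → #
    (2,1)@(5, 3): e=[6,-14,24] → ·
    (1,2)@(3, 5): e=[10,-2,8] → ·
  covered (2 px):
    · # · ·
    · # · ·
    · · · ·
    · · · ·
T1:
  2·area = 6
  edge (6, 2)→(6, 4): d=(0,2) right/bottom  bias=-1
  edge (6, 4)→(3, 3): d=(-3,-1) top-left  bias=+0
  edge (3, 3)→(6, 2): d=(3,-1) top-left  bias=+0
    (1,1)@(3, 3): e=[6,0,0] → #  [on edge]
    (2,1)@(5, 3): e=[2,2,2] → #
    (3,1)@(7, 3): e=[-2,4,4] → ·
    (1,2)@(3, 5): e=[6,-6,6] → ·
    (2,2)@(5, 5): e=[2,-4,8] → ·
  covered (2 px):
    · · · ·
    · # # ·
    · · · ·
    · · · ·

Final: [0,0,6]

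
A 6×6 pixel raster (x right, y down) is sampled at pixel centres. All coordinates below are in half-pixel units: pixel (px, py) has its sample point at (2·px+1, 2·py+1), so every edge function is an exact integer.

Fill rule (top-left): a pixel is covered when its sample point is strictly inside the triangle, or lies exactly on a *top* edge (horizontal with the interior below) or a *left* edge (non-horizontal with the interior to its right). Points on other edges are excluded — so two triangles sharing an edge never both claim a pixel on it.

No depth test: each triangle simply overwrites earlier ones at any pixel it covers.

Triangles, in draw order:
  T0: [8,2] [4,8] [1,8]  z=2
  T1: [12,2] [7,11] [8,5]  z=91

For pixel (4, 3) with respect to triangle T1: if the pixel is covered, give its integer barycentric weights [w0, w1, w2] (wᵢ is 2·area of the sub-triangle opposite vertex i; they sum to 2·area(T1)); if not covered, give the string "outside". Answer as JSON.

T0:
  2·area = 18
  edge (8, 2)→(4, 8): d=(-4,6) right/bottom  bias=-1
  edge (4, 8)→(1, 8): d=(-3,0) right/bottom  bias=-1
  edge (1, 8)→(8, 2): d=(7,-6) top-left  bias=+0
    (3,1)@(7, 3): e=[2,15,1] → X
    (4,1)@(9, 3): e=[-10,15,13] → .
    (2,2)@(5, 5): e=[6,9,3] → X
    (3,2)@(7, 5): e=[-6,9,15] → .
    (1,3)@(3, 7): e=[10,3,5] → X
    (2,3)@(5, 7): e=[-2,3,17] → .
    (1,4)@(3, 9): e=[2,-3,19] → .
  covered (3 px):
    . . . . . .
    . . . X . .
    . . X . . .
    . X . . . .
    . . . . . .
    . . . . . .
T1:
  2·area = 21
  edge (12, 2)→(7, 11): d=(-5,9) right/bottom  bias=-1
  edge (7, 11)→(8, 5): d=(1,-6) top-left  bias=+0
  edge (8, 5)→(12, 2): d=(4,-3) top-left  bias=+0
    (5,1)@(11, 3): e=[4,16,1] → X
    (4,2)@(9, 5): e=[12,6,3] → X
    (5,2)@(11, 5): e=[-6,18,9] → .
    (4,3)@(9, 7): e=[2,8,11] → X
    (5,3)@(11, 7): e=[-16,20,17] → .
    (4,4)@(9, 9): e=[-8,10,19] → .
    (3,5)@(7, 11): e=[0,0,21] → .  [on edge]
  covered (3 px):
    . . . . . .
    . . . . . X
    . . . . X .
    . . . . X .
    . . . . . .
    . . . . . .

Answer: [8,11,2]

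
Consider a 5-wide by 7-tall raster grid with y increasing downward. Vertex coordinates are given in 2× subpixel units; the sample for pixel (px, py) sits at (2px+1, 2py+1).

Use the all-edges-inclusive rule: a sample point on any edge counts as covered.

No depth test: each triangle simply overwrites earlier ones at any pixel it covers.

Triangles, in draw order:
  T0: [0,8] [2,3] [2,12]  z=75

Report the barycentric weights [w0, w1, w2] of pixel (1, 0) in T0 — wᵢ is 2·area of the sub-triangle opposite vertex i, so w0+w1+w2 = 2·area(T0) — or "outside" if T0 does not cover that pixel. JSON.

T0:
  2·area = 18
  edge (0, 8)→(2, 3): d=(2,-5) inclusive
  edge (2, 3)→(2, 12): d=(0,9) inclusive
  edge (2, 12)→(0, 8): d=(-2,-4) inclusive
    (0,3)@(1, 7): e=[3,9,6] → #
    (1,3)@(3, 7): e=[13,-9,14] → ·
    (0,4)@(1, 9): e=[7,9,2] → #
    (1,4)@(3, 9): e=[17,-9,10] → ·
    (0,5)@(1, 11): e=[11,9,-2] → ·
  covered (2 px):
    · · · · ·
    · · · · ·
    · · · · ·
    # · · · ·
    # · · · ·
    · · · · ·
    · · · · ·

Answer: "outside"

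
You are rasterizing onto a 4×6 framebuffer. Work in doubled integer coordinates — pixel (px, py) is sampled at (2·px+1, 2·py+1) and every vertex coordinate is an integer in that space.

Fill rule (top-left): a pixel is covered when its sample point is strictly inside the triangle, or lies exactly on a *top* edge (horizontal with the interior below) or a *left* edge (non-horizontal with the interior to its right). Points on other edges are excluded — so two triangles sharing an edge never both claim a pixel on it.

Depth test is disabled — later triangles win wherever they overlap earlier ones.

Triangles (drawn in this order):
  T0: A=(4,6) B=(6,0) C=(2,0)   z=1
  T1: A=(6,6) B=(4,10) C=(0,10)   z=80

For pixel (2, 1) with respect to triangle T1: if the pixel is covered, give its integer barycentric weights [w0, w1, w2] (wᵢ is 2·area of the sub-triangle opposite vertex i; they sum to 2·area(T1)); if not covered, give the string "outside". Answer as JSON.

T0:
  2·area = 24  (B↔C swapped to make it positive)
  edge (4, 6)→(2, 0): d=(-2,-6) top-left  bias=+0
  edge (2, 0)→(6, 0): d=(4,0) top-left  bias=+0
  edge (6, 0)→(4, 6): d=(-2,6) right/bottom  bias=-1
    (1,0)@(3, 1): e=[4,4,16] → #
    (2,0)@(5, 1): e=[16,4,4] → #
    (3,0)@(7, 1): e=[28,4,-8] → ·
    (1,1)@(3, 3): e=[0,12,12] → #  [on edge]
    (2,1)@(5, 3): e=[12,12,0] → ·  [on edge]
    (1,2)@(3, 5): e=[-4,20,8] → ·
    (1,4)@(3, 9): e=[-12,36,0] → ·  [on edge]
    (2,4)@(5, 9): e=[0,36,-12] → ·  [on edge]
  covered (3 px):
    · # # ·
    · # · ·
    · · · ·
    · · · ·
    · · · ·
    · · · ·
T1:
  2·area = 16
  edge (6, 6)→(4, 10): d=(-2,4) right/bottom  bias=-1
  edge (4, 10)→(0, 10): d=(-4,0) right/bottom  bias=-1
  edge (0, 10)→(6, 6): d=(6,-4) top-left  bias=+0
    (2,3)@(5, 7): e=[2,12,2] → #
    (3,3)@(7, 7): e=[-6,12,10] → ·
    (1,4)@(3, 9): e=[6,4,6] → #
    (2,4)@(5, 9): e=[-2,4,14] → ·
    (1,5)@(3, 11): e=[2,-4,18] → ·
  covered (2 px):
    · · · ·
    · · · ·
    · · · ·
    · · # ·
    · # · ·
    · · · ·

Result: "outside"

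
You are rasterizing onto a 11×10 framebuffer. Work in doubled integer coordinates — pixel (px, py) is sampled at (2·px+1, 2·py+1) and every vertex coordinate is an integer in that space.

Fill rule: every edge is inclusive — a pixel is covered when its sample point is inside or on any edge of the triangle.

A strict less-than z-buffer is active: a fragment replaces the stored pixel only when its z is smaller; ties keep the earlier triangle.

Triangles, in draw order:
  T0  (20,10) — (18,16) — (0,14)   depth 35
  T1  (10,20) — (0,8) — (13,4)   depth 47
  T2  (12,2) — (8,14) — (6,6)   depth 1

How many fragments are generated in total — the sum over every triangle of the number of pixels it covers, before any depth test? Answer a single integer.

T0:
  2·area = 112
  edge (20, 10)→(18, 16): d=(-2,6) inclusive
  edge (18, 16)→(0, 14): d=(-18,-2) inclusive
  edge (0, 14)→(20, 10): d=(20,-4) inclusive
    (10,3)@(21, 7): e=[0,168,-56] → ·  [on edge]
    (7,5)@(15, 11): e=[28,84,0] → █  [on edge]
    (8,5)@(17, 11): e=[16,88,8] → █
    (9,5)@(19, 11): e=[4,92,16] → █
    (10,5)@(21, 11): e=[-8,96,24] → ·
    (2,6)@(5, 13): e=[84,28,0] → █  [on edge]
    (3,6)@(7, 13): e=[72,32,8] → █
    (4,6)@(9, 13): e=[60,36,16] → █
    (5,6)@(11, 13): e=[48,40,24] → █
    (6,6)@(13, 13): e=[36,44,32] → █
    (9,6)@(19, 13): e=[0,56,56] → █  [on edge]
    (10,6)@(21, 13): e=[-12,60,64] → ·
    (4,7)@(9, 15): e=[56,0,56] → █  [on edge]
    (8,9)@(17, 19): e=[0,-56,168] → ·  [on edge]
  covered (16 px):
    · · · · · · · · · · ·
    · · · · · · · · · · ·
    · · · · · · · · · · ·
    · · · · · · · · · · ·
    · · · · · · · · · · ·
    · · · · · · · █ █ █ ·
    · · █ █ █ █ █ █ █ █ ·
    · · · · █ █ █ █ █ · ·
    · · · · · · · · · · ·
    · · · · · · · · · · ·
T1:
  2·area = 196
  edge (10, 20)→(0, 8): d=(-10,-12) inclusive
  edge (0, 8)→(13, 4): d=(13,-4) inclusive
  edge (13, 4)→(10, 20): d=(-3,16) inclusive
    (5,2)@(11, 5): e=[162,5,29] → █
    (6,2)@(13, 5): e=[186,13,-3] → ·
    (2,3)@(5, 7): e=[70,7,119] → █
    (3,3)@(7, 7): e=[94,15,87] → █
    (4,3)@(9, 7): e=[118,23,55] → █
    (6,3)@(13, 7): e=[166,39,-9] → ·
    (0,4)@(1, 9): e=[2,17,177] → █
    (1,4)@(3, 9): e=[26,25,145] → █
    (6,4)@(13, 9): e=[146,65,-15] → ·
    (0,5)@(1, 11): e=[-18,43,171] → ·
    (1,5)@(3, 11): e=[6,51,139] → █
    (6,5)@(13, 11): e=[126,91,-21] → ·
  covered (23 px):
    · · · · · · · · · · ·
    · · · · · · · · · · ·
    · · · · · █ · · · · ·
    · · █ █ █ █ · · · · ·
    █ █ █ █ █ █ · · · · ·
    · █ █ █ █ █ · · · · ·
    · · █ █ █ █ · · · · ·
    · · · █ █ · · · · · ·
    · · · · █ · · · · · ·
    · · · · · · · · · · ·
T2:
  2·area = 56
  edge (12, 2)→(8, 14): d=(-4,12) inclusive
  edge (8, 14)→(6, 6): d=(-2,-8) inclusive
  edge (6, 6)→(12, 2): d=(6,-4) inclusive
    (5,1)@(11, 3): e=[8,46,2] → █
    (6,1)@(13, 3): e=[-16,62,10] → ·
    (4,2)@(9, 5): e=[24,26,6] → █
    (5,2)@(11, 5): e=[0,42,14] → █  [on edge]
    (6,2)@(13, 5): e=[-24,58,22] → ·
    (3,3)@(7, 7): e=[40,6,10] → █
    (5,3)@(11, 7): e=[-8,38,26] → ·
    (3,4)@(7, 9): e=[32,2,22] → █
    (5,4)@(11, 9): e=[-16,34,38] → ·
    (3,5)@(7, 11): e=[24,-2,34] → ·
    (4,5)@(9, 11): e=[0,14,42] → █  [on edge]
    (5,5)@(11, 11): e=[-24,30,50] → ·
    (3,8)@(7, 17): e=[0,-14,70] → ·  [on edge]
  covered (8 px):
    · · · · · · · · · · ·
    · · · · · █ · · · · ·
    · · · · █ █ · · · · ·
    · · · █ █ · · · · · ·
    · · · █ █ · · · · · ·
    · · · · █ · · · · · ·
    · · · · · · · · · · ·
    · · · · · · · · · · ·
    · · · · · · · · · · ·
    · · · · · · · · · · ·

Result: 47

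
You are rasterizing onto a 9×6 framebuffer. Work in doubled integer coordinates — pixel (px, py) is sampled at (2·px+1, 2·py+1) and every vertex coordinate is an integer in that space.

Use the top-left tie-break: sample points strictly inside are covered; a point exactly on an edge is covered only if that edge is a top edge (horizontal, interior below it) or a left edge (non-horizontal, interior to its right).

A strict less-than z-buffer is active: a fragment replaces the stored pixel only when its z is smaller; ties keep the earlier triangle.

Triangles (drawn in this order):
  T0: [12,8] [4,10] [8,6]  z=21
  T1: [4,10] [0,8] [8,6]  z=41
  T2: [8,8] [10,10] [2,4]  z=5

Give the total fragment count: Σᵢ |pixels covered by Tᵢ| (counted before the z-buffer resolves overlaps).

T0:
  2·area = 24
  edge (12, 8)→(4, 10): d=(-8,2) right/bottom  bias=-1
  edge (4, 10)→(8, 6): d=(4,-4) top-left  bias=+0
  edge (8, 6)→(12, 8): d=(4,2) right/bottom  bias=-1
    (6,0)@(13, 1): e=[54,0,-30] → ·  [on edge]
    (5,1)@(11, 3): e=[42,0,-18] → ·  [on edge]
    (4,2)@(9, 5): e=[30,0,-6] → ·  [on edge]
    (3,3)@(7, 7): e=[18,0,6] → #  [on edge]
    (4,3)@(9, 7): e=[14,8,2] → #
    (5,3)@(11, 7): e=[10,16,-2] → ·
    (2,4)@(5, 9): e=[6,0,18] → #  [on edge]
    (4,4)@(9, 9): e=[-2,16,10] → ·
    (1,5)@(3, 11): e=[-6,0,30] → ·  [on edge]
    (2,5)@(5, 11): e=[-10,8,26] → ·
    (3,5)@(7, 11): e=[-14,16,22] → ·
  covered (4 px):
    · · · · · · · · ·
    · · · · · · · · ·
    · · · · · · · · ·
    · · · # # · · · ·
    · · # # · · · · ·
    · · · · · · · · ·
T1:
  2·area = 24
  edge (4, 10)→(0, 8): d=(-4,-2) top-left  bias=+0
  edge (0, 8)→(8, 6): d=(8,-2) top-left  bias=+0
  edge (8, 6)→(4, 10): d=(-4,4) right/bottom  bias=-1
    (6,0)@(13, 1): e=[54,-30,0] → ·  [on edge]
    (5,1)@(11, 3): e=[42,-18,0] → ·  [on edge]
    (4,2)@(9, 5): e=[30,-6,0] → ·  [on edge]
    (2,3)@(5, 7): e=[14,2,8] → #
    (3,3)@(7, 7): e=[18,6,0] → ·  [on edge]
    (1,4)@(3, 9): e=[2,14,8] → #
    (2,4)@(5, 9): e=[6,18,0] → ·  [on edge]
    (1,5)@(3, 11): e=[-6,30,0] → ·  [on edge]
  covered (2 px):
    · · · · · · · · ·
    · · · · · · · · ·
    · · · · · · · · ·
    · · # · · · · · ·
    · # · · · · · · ·
    · · · · · · · · ·
T2:
  2·area = 4
  edge (8, 8)→(10, 10): d=(2,2) right/bottom  bias=-1
  edge (10, 10)→(2, 4): d=(-8,-6) top-left  bias=+0
  edge (2, 4)→(8, 8): d=(6,4) right/bottom  bias=-1
    (0,0)@(1, 1): e=[0,18,-14] → ·  [on edge]
    (1,1)@(3, 3): e=[0,14,-10] → ·  [on edge]
    (2,2)@(5, 5): e=[0,10,-6] → ·  [on edge]
    (3,3)@(7, 7): e=[0,6,-2] → ·  [on edge]
    (4,4)@(9, 9): e=[0,2,2] → ·  [on edge]
    (5,5)@(11, 11): e=[0,-2,6] → ·  [on edge]
  covered (0 px):
    · · · · · · · · ·
    · · · · · · · · ·
    · · · · · · · · ·
    · · · · · · · · ·
    · · · · · · · · ·
    · · · · · · · · ·

Final: 6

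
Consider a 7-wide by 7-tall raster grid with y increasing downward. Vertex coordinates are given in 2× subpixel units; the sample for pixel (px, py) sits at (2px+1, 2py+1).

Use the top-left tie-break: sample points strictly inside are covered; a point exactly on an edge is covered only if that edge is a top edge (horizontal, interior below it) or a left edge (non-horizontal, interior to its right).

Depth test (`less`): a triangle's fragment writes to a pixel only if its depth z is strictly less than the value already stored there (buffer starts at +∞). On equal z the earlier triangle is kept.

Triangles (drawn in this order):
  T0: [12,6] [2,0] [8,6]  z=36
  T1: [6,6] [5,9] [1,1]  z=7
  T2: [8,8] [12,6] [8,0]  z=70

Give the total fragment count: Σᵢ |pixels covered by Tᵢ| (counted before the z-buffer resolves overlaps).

T0:
  2·area = 24  (B↔C swapped to make it positive)
  edge (12, 6)→(8, 6): d=(-4,0) right/bottom  bias=-1
  edge (8, 6)→(2, 0): d=(-6,-6) top-left  bias=+0
  edge (2, 0)→(12, 6): d=(10,6) right/bottom  bias=-1
    (1,0)@(3, 1): e=[20,0,4] → #  [on edge]
    (2,0)@(5, 1): e=[20,12,-8] → ·
    (1,1)@(3, 3): e=[12,-12,24] → ·
    (2,1)@(5, 3): e=[12,0,12] → #  [on edge]
    (3,1)@(7, 3): e=[12,12,0] → ·  [on edge]
    (2,2)@(5, 5): e=[4,-12,32] → ·
    (3,2)@(7, 5): e=[4,0,20] → #  [on edge]
    (4,2)@(9, 5): e=[4,12,8] → #
    (5,2)@(11, 5): e=[4,24,-4] → ·
    (3,3)@(7, 7): e=[-4,-12,40] → ·
    (4,3)@(9, 7): e=[-4,0,28] → ·  [on edge]
    (5,4)@(11, 9): e=[-12,0,36] → ·  [on edge]
    (6,5)@(13, 11): e=[-20,0,44] → ·  [on edge]
  covered (4 px):
    · # · · · · ·
    · · # · · · ·
    · · · # # · ·
    · · · · · · ·
    · · · · · · ·
    · · · · · · ·
    · · · · · · ·
T1:
  2·area = 20
  edge (6, 6)→(5, 9): d=(-1,3) right/bottom  bias=-1
  edge (5, 9)→(1, 1): d=(-4,-8) top-left  bias=+0
  edge (1, 1)→(6, 6): d=(5,5) right/bottom  bias=-1
    (0,0)@(1, 1): e=[20,0,0] → ·  [on edge]
    (1,1)@(3, 3): e=[12,8,0] → ·  [on edge]
    (3,1)@(7, 3): e=[0,40,-20] → ·  [on edge]
    (1,2)@(3, 5): e=[10,0,10] → #  [on edge]
    (2,2)@(5, 5): e=[4,16,0] → ·  [on edge]
    (1,3)@(3, 7): e=[8,-8,20] → ·
    (2,3)@(5, 7): e=[2,8,10] → #
    (3,3)@(7, 7): e=[-4,24,0] → ·  [on edge]
    (2,4)@(5, 9): e=[0,0,20] → ·  [on edge]
    (4,4)@(9, 9): e=[-12,32,0] → ·  [on edge]
    (5,5)@(11, 11): e=[-20,40,0] → ·  [on edge]
    (3,6)@(7, 13): e=[-10,0,30] → ·  [on edge]
    (6,6)@(13, 13): e=[-28,48,0] → ·  [on edge]
  covered (2 px):
    · · · · · · ·
    · · · · · · ·
    · # · · · · ·
    · · # · · · ·
    · · · · · · ·
    · · · · · · ·
    · · · · · · ·
T2:
  2·area = 32  (B↔C swapped to make it positive)
  edge (8, 8)→(8, 0): d=(0,-8) top-left  bias=+0
  edge (8, 0)→(12, 6): d=(4,6) right/bottom  bias=-1
  edge (12, 6)→(8, 8): d=(-4,2) right/bottom  bias=-1
    (4,1)@(9, 3): e=[8,6,18] → #
    (5,1)@(11, 3): e=[24,-6,14] → ·
    (4,2)@(9, 5): e=[8,14,10] → #
    (5,2)@(11, 5): e=[24,2,6] → #
    (6,2)@(13, 5): e=[40,-10,2] → ·
    (4,3)@(9, 7): e=[8,22,2] → #
    (5,3)@(11, 7): e=[24,10,-2] → ·
    (4,4)@(9, 9): e=[8,30,-6] → ·
  covered (4 px):
    · · · · · · ·
    · · · · # · ·
    · · · · # # ·
    · · · · # · ·
    · · · · · · ·
    · · · · · · ·
    · · · · · · ·

Final: 10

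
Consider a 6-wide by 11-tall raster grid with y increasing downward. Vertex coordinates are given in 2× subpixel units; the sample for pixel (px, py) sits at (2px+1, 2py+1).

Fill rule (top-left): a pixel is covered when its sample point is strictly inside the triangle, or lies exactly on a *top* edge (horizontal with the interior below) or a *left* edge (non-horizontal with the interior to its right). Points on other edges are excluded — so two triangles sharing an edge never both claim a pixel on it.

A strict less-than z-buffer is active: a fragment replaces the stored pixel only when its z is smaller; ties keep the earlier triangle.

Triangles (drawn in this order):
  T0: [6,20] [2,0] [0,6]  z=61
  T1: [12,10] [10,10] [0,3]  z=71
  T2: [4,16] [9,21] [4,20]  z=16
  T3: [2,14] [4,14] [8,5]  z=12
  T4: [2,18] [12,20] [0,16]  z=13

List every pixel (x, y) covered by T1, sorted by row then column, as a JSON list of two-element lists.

T0:
  2·area = 64  (B↔C swapped to make it positive)
  edge (6, 20)→(0, 6): d=(-6,-14) top-left  bias=+0
  edge (0, 6)→(2, 0): d=(2,-6) top-left  bias=+0
  edge (2, 0)→(6, 20): d=(4,20) right/bottom  bias=-1
    (0,1)@(1, 3): e=[32,0,32] → █  [on edge]
    (1,1)@(3, 3): e=[60,12,-8] → ·
    (0,2)@(1, 5): e=[20,4,40] → █
    (1,2)@(3, 5): e=[48,16,0] → ·  [on edge]
    (0,3)@(1, 7): e=[8,8,48] → █
    (1,3)@(3, 7): e=[36,20,8] → █
    (2,3)@(5, 7): e=[64,32,-32] → ·
    (0,4)@(1, 9): e=[-4,12,56] → ·
    (1,4)@(3, 9): e=[24,24,16] → █
    (2,4)@(5, 9): e=[52,36,-24] → ·
    (1,5)@(3, 11): e=[12,28,24] → █
    (2,5)@(5, 11): e=[40,40,-16] → ·
    (1,6)@(3, 13): e=[0,32,32] → █  [on edge]
    (2,7)@(5, 15): e=[16,48,0] → ·  [on edge]
  covered (8 px):
    · · · · · ·
    █ · · · · ·
    █ · · · · ·
    █ █ · · · ·
    · █ · · · ·
    · █ · · · ·
    · █ · · · ·
    · · · · · ·
    · · █ · · ·
    · · · · · ·
    · · · · · ·
T1:
  2·area = 14
  edge (12, 10)→(10, 10): d=(-2,0) right/bottom  bias=-1
  edge (10, 10)→(0, 3): d=(-10,-7) top-left  bias=+0
  edge (0, 3)→(12, 10): d=(12,7) right/bottom  bias=-1
    (1,2)@(3, 5): e=[10,1,3] → █
    (2,2)@(5, 5): e=[10,15,-11] → ·
    (1,3)@(3, 7): e=[6,-19,27] → ·
    (4,4)@(9, 9): e=[2,3,9] → █
    (5,4)@(11, 9): e=[2,17,-5] → ·
    (4,5)@(9, 11): e=[-2,-17,33] → ·
  covered (2 px):
    · · · · · ·
    · · · · · ·
    · █ · · · ·
    · · · · · ·
    · · · · █ ·
    · · · · · ·
    · · · · · ·
    · · · · · ·
    · · · · · ·
    · · · · · ·
    · · · · · ·
T2:
  2·area = 20
  edge (4, 16)→(9, 21): d=(5,5) right/bottom  bias=-1
  edge (9, 21)→(4, 20): d=(-5,-1) top-left  bias=+0
  edge (4, 20)→(4, 16): d=(0,-4) top-left  bias=+0
    (0,6)@(1, 13): e=[0,32,-12] → ·  [on edge]
    (1,7)@(3, 15): e=[0,24,-4] → ·  [on edge]
    (2,8)@(5, 17): e=[0,16,4] → ·  [on edge]
    (2,9)@(5, 19): e=[10,6,4] → █
    (3,9)@(7, 19): e=[0,8,12] → ·  [on edge]
    (2,10)@(5, 21): e=[20,-4,4] → ·
    (4,10)@(9, 21): e=[0,0,20] → ·  [on edge]
  covered (1 px):
    · · · · · ·
    · · · · · ·
    · · · · · ·
    · · · · · ·
    · · · · · ·
    · · · · · ·
    · · · · · ·
    · · · · · ·
    · · · · · ·
    · · █ · · ·
    · · · · · ·
T3:
  2·area = 18  (B↔C swapped to make it positive)
  edge (2, 14)→(8, 5): d=(6,-9) top-left  bias=+0
  edge (8, 5)→(4, 14): d=(-4,9) right/bottom  bias=-1
  edge (4, 14)→(2, 14): d=(-2,0) right/bottom  bias=-1
    (3,3)@(7, 7): e=[3,1,14] → █
    (4,3)@(9, 7): e=[21,-17,14] → ·
    (3,4)@(7, 9): e=[15,-7,10] → ·
    (2,5)@(5, 11): e=[9,3,6] → █
    (3,5)@(7, 11): e=[27,-15,6] → ·
    (1,6)@(3, 13): e=[3,13,2] → █
    (2,6)@(5, 13): e=[21,-5,2] → ·
    (1,7)@(3, 15): e=[15,5,-2] → ·
  covered (3 px):
    · · · · · ·
    · · · · · ·
    · · · · · ·
    · · · █ · ·
    · · · · · ·
    · · █ · · ·
    · █ · · · ·
    · · · · · ·
    · · · · · ·
    · · · · · ·
    · · · · · ·
T4:
  2·area = 16  (B↔C swapped to make it positive)
  edge (2, 18)→(0, 16): d=(-2,-2) top-left  bias=+0
  edge (0, 16)→(12, 20): d=(12,4) right/bottom  bias=-1
  edge (12, 20)→(2, 18): d=(-10,-2) top-left  bias=+0
    (0,8)@(1, 17): e=[0,8,8] → █  [on edge]
    (1,8)@(3, 17): e=[4,0,12] → ·  [on edge]
    (0,9)@(1, 19): e=[-4,32,-12] → ·
    (1,9)@(3, 19): e=[0,24,-8] → ·  [on edge]
    (3,9)@(7, 19): e=[8,8,0] → █  [on edge]
    (4,9)@(9, 19): e=[12,0,4] → ·  [on edge]
    (2,10)@(5, 21): e=[0,40,-24] → ·  [on edge]
    (3,10)@(7, 21): e=[4,32,-20] → ·
  covered (2 px):
    · · · · · ·
    · · · · · ·
    · · · · · ·
    · · · · · ·
    · · · · · ·
    · · · · · ·
    · · · · · ·
    · · · · · ·
    █ · · · · ·
    · · · █ · ·
    · · · · · ·

Final: [[1,2],[4,4]]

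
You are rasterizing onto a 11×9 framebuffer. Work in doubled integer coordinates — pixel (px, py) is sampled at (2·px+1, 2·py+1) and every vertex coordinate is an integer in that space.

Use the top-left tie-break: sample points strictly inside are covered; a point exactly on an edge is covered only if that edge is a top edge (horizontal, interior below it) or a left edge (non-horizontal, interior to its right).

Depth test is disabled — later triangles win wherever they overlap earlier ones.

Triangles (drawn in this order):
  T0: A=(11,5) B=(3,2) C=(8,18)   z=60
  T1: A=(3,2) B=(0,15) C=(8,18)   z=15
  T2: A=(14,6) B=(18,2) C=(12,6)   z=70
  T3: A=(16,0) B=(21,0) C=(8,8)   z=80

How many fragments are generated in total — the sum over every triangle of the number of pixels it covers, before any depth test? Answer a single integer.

T0:
  2·area = 113  (B↔C swapped to make it positive)
  edge (11, 5)→(8, 18): d=(-3,13) right/bottom  bias=-1
  edge (8, 18)→(3, 2): d=(-5,-16) top-left  bias=+0
  edge (3, 2)→(11, 5): d=(8,3) right/bottom  bias=-1
    (2,1)@(5, 3): e=[84,27,2] → █
    (3,1)@(7, 3): e=[58,59,-4] → ·
    (2,2)@(5, 5): e=[78,17,18] → █
    (3,2)@(7, 5): e=[52,49,12] → █
    (4,2)@(9, 5): e=[26,81,6] → █
    (5,2)@(11, 5): e=[0,113,0] → ·  [on edge]
    (2,3)@(5, 7): e=[72,7,34] → █
    (5,3)@(11, 7): e=[-6,103,16] → ·
    (2,4)@(5, 9): e=[66,-3,50] → ·
    (3,4)@(7, 9): e=[40,29,44] → █
    (5,4)@(11, 9): e=[-12,93,32] → ·
    (3,5)@(7, 11): e=[34,19,60] → █
  covered (13 px):
    · · · · · · · · · · ·
    · · █ · · · · · · · ·
    · · █ █ █ · · · · · ·
    · · █ █ █ · · · · · ·
    · · · █ █ · · · · · ·
    · · · █ █ · · · · · ·
    · · · █ █ · · · · · ·
    · · · · · · · · · · ·
    · · · · · · · · · · ·
T1:
  2·area = 113  (B↔C swapped to make it positive)
  edge (3, 2)→(8, 18): d=(5,16) right/bottom  bias=-1
  edge (8, 18)→(0, 15): d=(-8,-3) top-left  bias=+0
  edge (0, 15)→(3, 2): d=(3,-13) top-left  bias=+0
    (1,1)@(3, 3): e=[5,105,3] → █
    (2,1)@(5, 3): e=[-27,111,29] → ·
    (1,2)@(3, 5): e=[15,89,9] → █
    (2,2)@(5, 5): e=[-17,95,35] → ·
    (1,3)@(3, 7): e=[25,73,15] → █
    (2,3)@(5, 7): e=[-7,79,41] → ·
    (1,4)@(3, 9): e=[35,57,21] → █
    (2,4)@(5, 9): e=[3,63,47] → █
    (3,4)@(7, 9): e=[-29,69,73] → ·
    (0,5)@(1, 11): e=[77,35,1] → █
    (3,5)@(7, 11): e=[-19,53,79] → ·
    (0,6)@(1, 13): e=[87,19,7] → █
  covered (16 px):
    · · · · · · · · · · ·
    · █ · · · · · · · · ·
    · █ · · · · · · · · ·
    · █ · · · · · · · · ·
    · █ █ · · · · · · · ·
    █ █ █ · · · · · · · ·
    █ █ █ · · · · · · · ·
    █ █ █ █ · · · · · · ·
    · · · █ · · · · · · ·
T2:
  2·area = 8  (B↔C swapped to make it positive)
  edge (14, 6)→(12, 6): d=(-2,0) right/bottom  bias=-1
  edge (12, 6)→(18, 2): d=(6,-4) top-left  bias=+0
  edge (18, 2)→(14, 6): d=(-4,4) right/bottom  bias=-1
    (9,0)@(19, 1): e=[10,-2,0] → ·  [on edge]
    (8,1)@(17, 3): e=[6,2,0] → ·  [on edge]
    (7,2)@(15, 5): e=[2,6,0] → ·  [on edge]
    (6,3)@(13, 7): e=[-2,10,0] → ·  [on edge]
    (5,4)@(11, 9): e=[-6,14,0] → ·  [on edge]
    (4,5)@(9, 11): e=[-10,18,0] → ·  [on edge]
    (3,6)@(7, 13): e=[-14,22,0] → ·  [on edge]
    (2,7)@(5, 15): e=[-18,26,0] → ·  [on edge]
    (1,8)@(3, 17): e=[-22,30,0] → ·  [on edge]
  covered (0 px):
    · · · · · · · · · · ·
    · · · · · · · · · · ·
    · · · · · · · · · · ·
    · · · · · · · · · · ·
    · · · · · · · · · · ·
    · · · · · · · · · · ·
    · · · · · · · · · · ·
    · · · · · · · · · · ·
    · · · · · · · · · · ·
T3:
  2·area = 40
  edge (16, 0)→(21, 0): d=(5,0) top-left  bias=+0
  edge (21, 0)→(8, 8): d=(-13,8) right/bottom  bias=-1
  edge (8, 8)→(16, 0): d=(8,-8) top-left  bias=+0
    (7,0)@(15, 1): e=[5,35,0] → █  [on edge]
    (8,0)@(17, 1): e=[5,19,16] → █
    (9,0)@(19, 1): e=[5,3,32] → █
    (10,0)@(21, 1): e=[5,-13,48] → ·
    (6,1)@(13, 3): e=[15,25,0] → █  [on edge]
    (8,1)@(17, 3): e=[15,-7,32] → ·
    (9,1)@(19, 3): e=[15,-23,48] → ·
    (5,2)@(11, 5): e=[25,15,0] → █  [on edge]
    (6,2)@(13, 5): e=[25,-1,16] → ·
    (7,2)@(15, 5): e=[25,-17,32] → ·
    (4,3)@(9, 7): e=[35,5,0] → █  [on edge]
    (5,3)@(11, 7): e=[35,-11,16] → ·
    (3,4)@(7, 9): e=[45,-5,0] → ·  [on edge]
    (2,5)@(5, 11): e=[55,-15,0] → ·  [on edge]
    (1,6)@(3, 13): e=[65,-25,0] → ·  [on edge]
    (0,7)@(1, 15): e=[75,-35,0] → ·  [on edge]
  covered (7 px):
    · · · · · · · █ █ █ ·
    · · · · · · █ █ · · ·
    · · · · · █ · · · · ·
    · · · · █ · · · · · ·
    · · · · · · · · · · ·
    · · · · · · · · · · ·
    · · · · · · · · · · ·
    · · · · · · · · · · ·
    · · · · · · · · · · ·

Result: 36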